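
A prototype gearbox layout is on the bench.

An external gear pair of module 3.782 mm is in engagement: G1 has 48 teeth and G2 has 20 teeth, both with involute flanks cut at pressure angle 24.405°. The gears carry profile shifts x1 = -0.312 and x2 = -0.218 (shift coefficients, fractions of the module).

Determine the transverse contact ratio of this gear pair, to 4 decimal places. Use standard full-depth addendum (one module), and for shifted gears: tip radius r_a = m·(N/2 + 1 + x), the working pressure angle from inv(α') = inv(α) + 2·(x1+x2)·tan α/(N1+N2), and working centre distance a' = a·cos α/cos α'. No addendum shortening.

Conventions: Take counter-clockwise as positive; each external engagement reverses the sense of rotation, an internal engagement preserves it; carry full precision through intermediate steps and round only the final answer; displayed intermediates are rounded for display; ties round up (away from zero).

class = single-mesh tooth geometry [involute pair 48T × 20T, m = 3.782]
base radii: r_b1 = 82.657662, r_b2 = 34.440693
tip radii: r_a1 = 93.370016, r_a2 = 40.777524
inv(α') = inv(24.405°) + 2·(-0.312-0.218)·tan α/(48+20) = 0.02070496  ⇒  α' = 22.22598°
a' = a·cos α / cos α' = 128.5880·cos 24.405°/cos 22.22598° = 126.497204
action lengths: √(r_a1²−r_b1²) = 43.424311, √(r_a2²−r_b2²) = 21.832205
base pitch p_b = π·m·cos α = 10.819863
CR = (43.424311 + 21.832205 − 126.497204·sin 22.22598°)/10.819863 = 1.608857
contact ratio ≈ 1.6089

1.6089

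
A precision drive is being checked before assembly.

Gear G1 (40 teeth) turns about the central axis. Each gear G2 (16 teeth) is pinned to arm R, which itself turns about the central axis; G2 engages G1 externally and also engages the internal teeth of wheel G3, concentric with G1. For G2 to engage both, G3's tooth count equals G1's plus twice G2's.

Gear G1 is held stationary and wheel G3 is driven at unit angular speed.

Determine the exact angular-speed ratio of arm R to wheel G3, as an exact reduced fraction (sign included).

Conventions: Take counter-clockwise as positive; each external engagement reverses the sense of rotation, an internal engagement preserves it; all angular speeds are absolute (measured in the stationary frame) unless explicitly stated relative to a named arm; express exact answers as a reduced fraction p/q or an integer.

9/14

planetary set (40T centre, 16T on arm, 72T internal) — Willis relation
ring teeth: 40 + 2·16 = 72
40(ω_sun−ω_arm) = −72(ω_ring−ω_arm),  ω_sun = 0, ω_ring = 1
40(0−ω_arm) = −72(1−ω_arm)  ⇒  112·ω_arm = 72  ⇒  ω_arm = 9/14
ω_out/ω_in = 9/14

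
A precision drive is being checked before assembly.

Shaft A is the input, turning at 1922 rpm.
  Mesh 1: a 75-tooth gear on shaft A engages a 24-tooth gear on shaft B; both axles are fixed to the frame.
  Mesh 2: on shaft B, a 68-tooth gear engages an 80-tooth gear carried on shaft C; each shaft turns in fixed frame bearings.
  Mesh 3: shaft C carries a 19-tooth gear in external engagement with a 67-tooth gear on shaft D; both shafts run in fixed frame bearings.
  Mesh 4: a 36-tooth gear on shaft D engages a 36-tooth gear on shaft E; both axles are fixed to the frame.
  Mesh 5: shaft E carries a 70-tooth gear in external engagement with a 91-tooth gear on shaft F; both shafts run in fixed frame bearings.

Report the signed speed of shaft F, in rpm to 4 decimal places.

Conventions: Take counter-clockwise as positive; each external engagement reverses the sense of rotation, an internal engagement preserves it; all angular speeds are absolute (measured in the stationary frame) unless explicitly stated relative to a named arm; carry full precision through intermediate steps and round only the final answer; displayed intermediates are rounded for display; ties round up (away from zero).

-1113.6732 rpm

topology: fixed-axis compound train — 5 meshes, A→F
mesh 1 [75T→24T]: ω = 1922.0000×75/24 = 6006.2500 rpm, sense flips to −
mesh 2 [68T→80T]: ω = 6006.2500×68/80 = 5105.3125 rpm, sense flips to +
mesh 3 [19T→67T]: ω = 5105.3125×19/67 = 1447.7752 rpm, sense flips to −
mesh 4 [36T→36T]: ω = 1447.7752×36/36 = 1447.7752 rpm, sense flips to +
mesh 5 [70T→91T]: ω = 1447.7752×70/91 = 1113.6732 rpm, sense flips to −
signed output speed = -1113.6732 rpm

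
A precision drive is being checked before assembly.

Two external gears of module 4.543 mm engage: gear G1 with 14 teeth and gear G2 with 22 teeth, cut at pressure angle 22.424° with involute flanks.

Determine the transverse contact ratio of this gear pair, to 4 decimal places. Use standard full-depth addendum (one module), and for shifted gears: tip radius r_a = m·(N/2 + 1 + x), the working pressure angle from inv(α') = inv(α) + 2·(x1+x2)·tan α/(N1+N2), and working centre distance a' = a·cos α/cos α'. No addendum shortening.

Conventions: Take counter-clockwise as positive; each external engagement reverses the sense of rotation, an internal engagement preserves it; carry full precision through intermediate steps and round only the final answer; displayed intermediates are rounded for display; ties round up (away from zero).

recognized (one external pair, fixed centres): single-mesh tooth geometry, m = 4.543, N1 = 14, N2 = 22
base radii: r_b1 = 29.396410, r_b2 = 46.194358
tip radii: r_a1 = 36.344000, r_a2 = 54.516000
no profile shift: α' = α, a' = a
action lengths: √(r_a1²−r_b1²) = 21.371416, √(r_a2²−r_b2²) = 28.949534
base pitch p_b = π·m·cos α = 13.193078
CR = (21.371416 + 28.949534 − 81.774000·sin 22.42400°)/13.193078 = 1.449824
contact ratio ≈ 1.4498

1.4498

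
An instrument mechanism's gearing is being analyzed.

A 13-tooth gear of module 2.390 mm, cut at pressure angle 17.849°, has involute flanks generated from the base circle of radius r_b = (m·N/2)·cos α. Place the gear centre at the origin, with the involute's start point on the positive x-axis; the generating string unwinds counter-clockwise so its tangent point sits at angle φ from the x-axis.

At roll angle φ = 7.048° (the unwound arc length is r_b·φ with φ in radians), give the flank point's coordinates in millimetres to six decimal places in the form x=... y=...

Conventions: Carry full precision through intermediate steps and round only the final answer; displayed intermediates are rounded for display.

x=14.898718 y=0.009161

recognized (one wheel, involute flank): single-mesh tooth geometry, m = 2.390, N = 13
pitch radius r_p = m·N/2 = 2.390·13/2 = 15.535000
base radius r_b = r_p·cos α = 15.535000·cos 17.849° = 14.787263
roll angle φ = 7.048° = 0.12301081 rad
x = r_b·(cos φ + φ·sin φ) = 14.898718
y = r_b·(sin φ − φ·cos φ) = 0.009161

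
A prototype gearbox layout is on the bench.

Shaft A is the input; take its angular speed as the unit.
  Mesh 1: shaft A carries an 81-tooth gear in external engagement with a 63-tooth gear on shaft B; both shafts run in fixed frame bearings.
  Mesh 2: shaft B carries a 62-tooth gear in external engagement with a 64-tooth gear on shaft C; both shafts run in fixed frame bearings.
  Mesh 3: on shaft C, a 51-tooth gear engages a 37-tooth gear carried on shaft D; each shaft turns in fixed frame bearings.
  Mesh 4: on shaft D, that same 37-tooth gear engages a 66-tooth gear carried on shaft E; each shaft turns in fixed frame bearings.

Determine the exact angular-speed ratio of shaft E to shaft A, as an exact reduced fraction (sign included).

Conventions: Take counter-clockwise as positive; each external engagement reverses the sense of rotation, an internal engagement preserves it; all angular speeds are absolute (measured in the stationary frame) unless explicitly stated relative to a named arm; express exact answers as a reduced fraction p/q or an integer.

class = fixed-axis compound train [4 meshes; 4 ratios multiply, 4 sense flips]
mesh 1 [81T→63T]: running ratio 9/7, sense −
mesh 2 [62T→64T]: running ratio 279/224, sense +
mesh 3 [51T→37T]: running ratio 14229/8288, sense −
mesh 4 [37T→66T]: running ratio 4743/4928, sense +
ω_out/ω_in = 4743/4928

4743/4928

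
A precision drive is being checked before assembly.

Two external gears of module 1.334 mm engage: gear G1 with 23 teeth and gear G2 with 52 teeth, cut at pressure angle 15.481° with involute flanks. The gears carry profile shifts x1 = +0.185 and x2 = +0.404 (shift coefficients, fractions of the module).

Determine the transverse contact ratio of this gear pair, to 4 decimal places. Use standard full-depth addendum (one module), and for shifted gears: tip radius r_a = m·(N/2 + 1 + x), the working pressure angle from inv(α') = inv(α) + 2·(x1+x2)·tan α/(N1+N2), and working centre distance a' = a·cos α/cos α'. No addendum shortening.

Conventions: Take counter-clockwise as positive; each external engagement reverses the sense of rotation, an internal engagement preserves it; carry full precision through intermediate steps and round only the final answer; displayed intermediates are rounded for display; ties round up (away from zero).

1.7801

single-mesh involute tooth geometry (23T engaging 52T at module 1.334)
base radii: r_b1 = 14.784413, r_b2 = 33.425630
tip radii: r_a1 = 16.921790, r_a2 = 36.556936
inv(α') = inv(15.481°) + 2·(+0.185+0.404)·tan α/(23+52) = 0.01112327  ⇒  α' = 18.19466°
a' = a·cos α / cos α' = 50.0250·cos 15.481°/cos 18.19466° = 50.747353
action lengths: √(r_a1²−r_b1²) = 8.232138, √(r_a2²−r_b2²) = 14.803270
base pitch p_b = π·m·cos α = 4.038835
CR = (8.232138 + 14.803270 − 50.747353·sin 18.19466°)/4.038835 = 1.780150
contact ratio ≈ 1.7801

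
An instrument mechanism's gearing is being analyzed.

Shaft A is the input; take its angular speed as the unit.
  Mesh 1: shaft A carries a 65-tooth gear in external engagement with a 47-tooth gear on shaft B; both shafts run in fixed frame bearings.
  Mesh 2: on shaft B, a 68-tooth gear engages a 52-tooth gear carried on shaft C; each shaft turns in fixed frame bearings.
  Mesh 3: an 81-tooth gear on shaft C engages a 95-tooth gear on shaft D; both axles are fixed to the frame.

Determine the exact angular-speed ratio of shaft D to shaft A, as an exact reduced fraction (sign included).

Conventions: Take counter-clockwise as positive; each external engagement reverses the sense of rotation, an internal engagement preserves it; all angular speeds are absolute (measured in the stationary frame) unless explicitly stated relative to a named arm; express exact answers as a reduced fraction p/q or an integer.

class = fixed-axis compound train [3 meshes; 3 ratios multiply, 3 sense flips]
mesh 1 [65T→47T]: running ratio 65/47, sense −
mesh 2 [68T→52T]: running ratio 85/47, sense +
mesh 3 [81T→95T]: running ratio 1377/893, sense −
ω_out/ω_in = -1377/893

-1377/893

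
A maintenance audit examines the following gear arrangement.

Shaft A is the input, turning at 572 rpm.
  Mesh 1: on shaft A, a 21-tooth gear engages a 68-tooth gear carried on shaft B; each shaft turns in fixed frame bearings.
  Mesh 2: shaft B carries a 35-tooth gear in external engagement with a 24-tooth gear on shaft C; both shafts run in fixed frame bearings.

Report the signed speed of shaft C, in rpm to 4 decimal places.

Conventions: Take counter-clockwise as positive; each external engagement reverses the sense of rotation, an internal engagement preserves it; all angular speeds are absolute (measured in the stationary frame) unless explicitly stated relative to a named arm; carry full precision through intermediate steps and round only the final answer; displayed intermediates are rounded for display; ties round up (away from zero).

+257.6103 rpm

class = fixed-axis compound train [2 meshes; 2 ratios multiply, 2 sense flips]
mesh 1 [21T→68T]: ω = 572.0000×21/68 = 176.6471 rpm, sense flips to −
mesh 2 [35T→24T]: ω = 176.6471×35/24 = 257.6103 rpm, sense flips to +
signed output speed = +257.6103 rpm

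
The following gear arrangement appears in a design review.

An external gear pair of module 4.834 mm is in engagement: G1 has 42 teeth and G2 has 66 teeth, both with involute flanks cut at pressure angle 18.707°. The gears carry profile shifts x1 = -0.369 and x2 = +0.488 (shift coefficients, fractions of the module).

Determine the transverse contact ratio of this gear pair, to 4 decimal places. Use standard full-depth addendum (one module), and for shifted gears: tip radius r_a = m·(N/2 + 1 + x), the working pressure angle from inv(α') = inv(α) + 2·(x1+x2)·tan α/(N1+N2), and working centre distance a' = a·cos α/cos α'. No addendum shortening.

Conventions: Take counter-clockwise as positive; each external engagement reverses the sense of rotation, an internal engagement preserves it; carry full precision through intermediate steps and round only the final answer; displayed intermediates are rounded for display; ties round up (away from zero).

1.8123

single-mesh involute tooth geometry (42T engaging 66T at module 4.834)
base radii: r_b1 = 96.151127, r_b2 = 151.094628
tip radii: r_a1 = 104.564254, r_a2 = 166.714992
inv(α') = inv(18.707°) + 2·(-0.369+0.488)·tan α/(42+66) = 0.01286497  ⇒  α' = 19.07215°
a' = a·cos α / cos α' = 261.0360·cos 18.707°/cos 19.07215° = 261.605867
action lengths: √(r_a1²−r_b1²) = 41.093113, √(r_a2²−r_b2²) = 70.457802
base pitch p_b = π·m·cos α = 14.384175
CR = (41.093113 + 70.457802 − 261.605867·sin 19.07215°)/14.384175 = 1.812336
contact ratio ≈ 1.8123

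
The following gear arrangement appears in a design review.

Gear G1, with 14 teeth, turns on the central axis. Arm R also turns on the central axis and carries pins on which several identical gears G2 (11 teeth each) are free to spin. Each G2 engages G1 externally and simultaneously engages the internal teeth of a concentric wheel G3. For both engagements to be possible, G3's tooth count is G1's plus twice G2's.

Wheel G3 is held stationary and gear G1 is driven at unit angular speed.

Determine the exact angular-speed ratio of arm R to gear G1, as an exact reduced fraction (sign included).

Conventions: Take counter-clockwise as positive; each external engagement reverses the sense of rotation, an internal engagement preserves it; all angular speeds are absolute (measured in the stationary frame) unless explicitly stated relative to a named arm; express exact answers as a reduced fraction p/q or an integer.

topology: planetary set — G1 14T / G2 11T / G3 36T, arm = carrier (Willis)
ring teeth: 14 + 2·11 = 36
14(ω_sun−ω_arm) = −36(ω_ring−ω_arm),  ω_ring = 0, ω_sun = 1
14(1−ω_arm) = −36(0−ω_arm)  ⇒  50·ω_arm = 14  ⇒  ω_arm = 7/25
ω_out/ω_in = 7/25

7/25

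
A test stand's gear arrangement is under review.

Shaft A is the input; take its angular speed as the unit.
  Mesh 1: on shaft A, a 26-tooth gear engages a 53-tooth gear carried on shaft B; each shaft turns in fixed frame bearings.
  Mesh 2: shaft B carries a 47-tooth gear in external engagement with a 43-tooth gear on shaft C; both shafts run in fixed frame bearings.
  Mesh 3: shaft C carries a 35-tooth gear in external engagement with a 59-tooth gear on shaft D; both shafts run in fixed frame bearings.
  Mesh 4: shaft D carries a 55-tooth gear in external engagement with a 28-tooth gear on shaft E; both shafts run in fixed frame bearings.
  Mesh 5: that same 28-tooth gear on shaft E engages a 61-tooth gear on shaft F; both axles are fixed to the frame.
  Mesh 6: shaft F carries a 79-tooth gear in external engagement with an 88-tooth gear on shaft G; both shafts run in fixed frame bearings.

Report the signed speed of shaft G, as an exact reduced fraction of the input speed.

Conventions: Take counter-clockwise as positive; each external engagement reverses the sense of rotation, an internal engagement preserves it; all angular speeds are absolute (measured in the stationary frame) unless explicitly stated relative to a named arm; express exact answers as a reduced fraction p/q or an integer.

6-mesh fixed-axis compound train (all bearings frame-fixed)
mesh 1 [26T→53T]: |ω|/ω_in = 1×26/53 = 26/53, sense flips to −
mesh 2 [47T→43T]: |ω|/ω_in = (26/53)×47/43 = 1222/2279, sense flips to +
mesh 3 [35T→59T]: |ω|/ω_in = (1222/2279)×35/59 = 42770/134461, sense flips to −
mesh 4 [55T→28T]: |ω|/ω_in = (42770/134461)×55/28 = 168025/268922, sense flips to +
mesh 5 [28T→61T]: |ω|/ω_in = (168025/268922)×28/61 = 2352350/8202121, sense flips to −
mesh 6 [79T→88T]: |ω|/ω_in = (2352350/8202121)×79/88 = 8447075/32808484, sense flips to +
signed output speed (× input speed) = 8447075/32808484

8447075/32808484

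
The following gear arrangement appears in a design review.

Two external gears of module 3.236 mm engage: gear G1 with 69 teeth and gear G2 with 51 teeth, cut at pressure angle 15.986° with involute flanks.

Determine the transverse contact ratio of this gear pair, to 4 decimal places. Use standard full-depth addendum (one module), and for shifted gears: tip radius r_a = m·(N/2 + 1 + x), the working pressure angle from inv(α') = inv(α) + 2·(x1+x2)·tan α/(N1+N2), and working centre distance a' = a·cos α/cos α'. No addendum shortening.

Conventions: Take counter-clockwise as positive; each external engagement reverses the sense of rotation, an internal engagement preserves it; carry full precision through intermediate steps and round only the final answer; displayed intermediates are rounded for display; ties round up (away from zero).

2.0534

topology: single-mesh involute geometry — m = 3.236, 69T/51T pair
base radii: r_b1 = 107.324694, r_b2 = 79.326948
tip radii: r_a1 = 114.878000, r_a2 = 85.754000
no profile shift: α' = α, a' = a
action lengths: √(r_a1²−r_b1²) = 40.967852, √(r_a2²−r_b2²) = 32.572747
base pitch p_b = π·m·cos α = 9.773057
CR = (40.967852 + 32.572747 − 194.160000·sin 15.98600°)/9.773057 = 2.053447
contact ratio ≈ 2.0534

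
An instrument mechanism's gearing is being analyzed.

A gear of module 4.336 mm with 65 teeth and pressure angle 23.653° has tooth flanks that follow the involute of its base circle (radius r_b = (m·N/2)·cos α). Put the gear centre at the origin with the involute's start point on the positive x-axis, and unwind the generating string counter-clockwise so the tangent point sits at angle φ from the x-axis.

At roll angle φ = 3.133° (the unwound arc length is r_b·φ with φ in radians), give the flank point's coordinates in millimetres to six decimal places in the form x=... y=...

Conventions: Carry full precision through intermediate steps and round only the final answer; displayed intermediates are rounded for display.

x=129.274428 y=0.007033

single-mesh involute tooth geometry (65T wheel at module 4.336)
pitch radius r_p = m·N/2 = 4.336·65/2 = 140.920000
base radius r_b = r_p·cos α = 140.920000·cos 23.653° = 129.081593
roll angle φ = 3.133° = 0.05468117 rad
x = r_b·(cos φ + φ·sin φ) = 129.274428
y = r_b·(sin φ − φ·cos φ) = 0.007033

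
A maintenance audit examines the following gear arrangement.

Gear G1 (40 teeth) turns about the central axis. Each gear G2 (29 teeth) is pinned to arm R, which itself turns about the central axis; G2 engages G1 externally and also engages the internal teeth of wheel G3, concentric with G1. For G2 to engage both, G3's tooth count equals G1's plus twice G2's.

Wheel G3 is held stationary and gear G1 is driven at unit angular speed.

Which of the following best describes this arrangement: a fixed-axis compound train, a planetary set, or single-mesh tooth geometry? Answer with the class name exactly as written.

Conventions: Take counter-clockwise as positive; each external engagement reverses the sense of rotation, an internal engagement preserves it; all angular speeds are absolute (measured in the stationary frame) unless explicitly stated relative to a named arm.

planetary set

recognized (axles ride arm R): planetary set, 40/29/98 teeth
classification: planetary set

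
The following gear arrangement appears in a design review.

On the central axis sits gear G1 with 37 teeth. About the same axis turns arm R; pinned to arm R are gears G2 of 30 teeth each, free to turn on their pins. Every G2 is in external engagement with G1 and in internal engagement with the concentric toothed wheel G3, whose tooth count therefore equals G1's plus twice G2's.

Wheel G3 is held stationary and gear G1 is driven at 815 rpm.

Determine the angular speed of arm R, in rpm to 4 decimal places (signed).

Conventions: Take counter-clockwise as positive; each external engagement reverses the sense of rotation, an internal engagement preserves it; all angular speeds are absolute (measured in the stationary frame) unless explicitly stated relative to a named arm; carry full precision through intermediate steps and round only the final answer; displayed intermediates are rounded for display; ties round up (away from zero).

planetary set (37T centre, 30T on arm, 97T internal) — Willis relation
normalise by the input: solve with ω_sun = 1, then scale by 815 rpm
ring teeth: 37 + 2·30 = 97
37(ω_sun−ω_arm) = −97(ω_ring−ω_arm),  ω_ring = 0, ω_sun = 1
37(1−ω_arm) = −97(0−ω_arm)  ⇒  134·ω_arm = 37  ⇒  ω_arm = 37/134
scale: ω_arm = 37/134 × 815 rpm = +225.0373 rpm

+225.0373 rpm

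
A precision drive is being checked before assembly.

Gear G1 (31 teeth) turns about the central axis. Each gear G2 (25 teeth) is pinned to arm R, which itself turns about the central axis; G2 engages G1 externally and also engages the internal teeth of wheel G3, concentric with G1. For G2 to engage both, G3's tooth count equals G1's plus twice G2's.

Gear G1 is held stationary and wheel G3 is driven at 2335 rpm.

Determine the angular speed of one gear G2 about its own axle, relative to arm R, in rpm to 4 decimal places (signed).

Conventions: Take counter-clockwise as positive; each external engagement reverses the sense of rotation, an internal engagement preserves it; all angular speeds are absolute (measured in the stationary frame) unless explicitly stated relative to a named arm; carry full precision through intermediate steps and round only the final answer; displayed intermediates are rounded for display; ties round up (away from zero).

+2093.9946 rpm

planetary set (31T centre, 25T on arm, 81T internal) — Willis relation
normalise by the input: solve with ω_ring = 1, then scale by 2335 rpm
ring teeth: 31 + 2·25 = 81
31(ω_sun−ω_arm) = −81(ω_ring−ω_arm),  ω_sun = 0, ω_ring = 1
31(0−ω_arm) = −81(1−ω_arm)  ⇒  112·ω_arm = 81  ⇒  ω_arm = 81/112
sun–planet mesh: 31·(0−81/112) = −25·(ω_p−ω_arm)  ⇒  ω_p−ω_arm = 2511/2800
scale: ω_p−ω_arm = 2511/2800 × 2335 rpm = +2093.9946 rpm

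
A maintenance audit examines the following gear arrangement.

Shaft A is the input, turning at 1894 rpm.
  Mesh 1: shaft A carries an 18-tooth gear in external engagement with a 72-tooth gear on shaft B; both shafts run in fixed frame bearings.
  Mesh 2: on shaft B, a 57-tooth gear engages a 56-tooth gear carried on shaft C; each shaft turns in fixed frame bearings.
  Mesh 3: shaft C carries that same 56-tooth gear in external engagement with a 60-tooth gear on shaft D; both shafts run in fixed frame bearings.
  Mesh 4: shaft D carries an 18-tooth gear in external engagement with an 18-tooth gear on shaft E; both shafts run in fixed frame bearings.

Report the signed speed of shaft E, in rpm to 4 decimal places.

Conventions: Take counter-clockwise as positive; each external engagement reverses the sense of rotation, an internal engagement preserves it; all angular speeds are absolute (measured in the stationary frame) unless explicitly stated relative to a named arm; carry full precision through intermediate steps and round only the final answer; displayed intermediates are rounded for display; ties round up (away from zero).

+449.8250 rpm

recognized (5 fixed axles, 4 meshes): fixed-axis compound train
mesh 1 [18T→72T]: ω = 1894.0000×18/72 = 473.5000 rpm, sense flips to −
mesh 2 [57T→56T]: ω = 473.5000×57/56 = 481.9554 rpm, sense flips to +
mesh 3 [56T→60T]: ω = 481.9554×56/60 = 449.8250 rpm, sense flips to −
mesh 4 [18T→18T]: ω = 449.8250×18/18 = 449.8250 rpm, sense flips to +
signed output speed = +449.8250 rpm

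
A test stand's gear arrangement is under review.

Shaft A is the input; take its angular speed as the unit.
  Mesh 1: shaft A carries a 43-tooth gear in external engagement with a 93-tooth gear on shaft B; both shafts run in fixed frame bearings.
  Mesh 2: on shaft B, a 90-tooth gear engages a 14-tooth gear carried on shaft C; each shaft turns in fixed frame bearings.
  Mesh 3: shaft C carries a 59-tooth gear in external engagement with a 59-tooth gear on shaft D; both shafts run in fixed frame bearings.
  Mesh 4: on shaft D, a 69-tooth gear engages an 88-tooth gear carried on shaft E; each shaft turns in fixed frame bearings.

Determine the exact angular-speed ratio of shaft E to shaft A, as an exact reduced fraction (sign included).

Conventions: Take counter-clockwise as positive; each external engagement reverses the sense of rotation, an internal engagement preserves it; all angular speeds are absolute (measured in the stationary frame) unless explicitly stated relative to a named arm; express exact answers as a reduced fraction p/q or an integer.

44505/19096

class = fixed-axis compound train [4 meshes; 4 ratios multiply, 4 sense flips]
mesh 1 [43T→93T]: running ratio 43/93, sense −
mesh 2 [90T→14T]: running ratio 645/217, sense +
mesh 3 [59T→59T]: running ratio 645/217, sense −
mesh 4 [69T→88T]: running ratio 44505/19096, sense +
ω_out/ω_in = 44505/19096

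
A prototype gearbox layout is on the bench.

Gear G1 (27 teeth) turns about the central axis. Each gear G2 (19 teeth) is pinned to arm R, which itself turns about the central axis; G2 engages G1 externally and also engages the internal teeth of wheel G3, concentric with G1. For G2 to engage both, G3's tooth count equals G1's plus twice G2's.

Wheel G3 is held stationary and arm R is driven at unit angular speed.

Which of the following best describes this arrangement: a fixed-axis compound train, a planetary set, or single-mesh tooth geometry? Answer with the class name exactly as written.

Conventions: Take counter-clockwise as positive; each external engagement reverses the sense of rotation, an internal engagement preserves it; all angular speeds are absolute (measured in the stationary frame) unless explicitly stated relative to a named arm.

planetary set (27T centre, 19T on arm, 65T internal) — Willis relation
classification: planetary set

planetary set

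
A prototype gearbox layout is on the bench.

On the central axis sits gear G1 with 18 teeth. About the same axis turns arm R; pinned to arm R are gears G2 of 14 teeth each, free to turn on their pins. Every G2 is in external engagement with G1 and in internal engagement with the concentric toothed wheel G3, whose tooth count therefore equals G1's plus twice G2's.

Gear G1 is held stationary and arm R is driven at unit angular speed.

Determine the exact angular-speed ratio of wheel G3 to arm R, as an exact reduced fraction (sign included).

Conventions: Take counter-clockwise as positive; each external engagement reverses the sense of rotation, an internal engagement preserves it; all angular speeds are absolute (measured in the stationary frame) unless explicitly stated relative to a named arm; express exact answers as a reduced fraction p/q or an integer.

class = planetary set [G3 = 18+2·14 = 46; Willis about the carrier]
ring teeth: 18 + 2·14 = 46
18(ω_sun−ω_arm) = −46(ω_ring−ω_arm),  ω_sun = 0, ω_arm = 1
ω_ring = 1 − (18/46)(0−1) = 32/23
ω_out/ω_in = 32/23

32/23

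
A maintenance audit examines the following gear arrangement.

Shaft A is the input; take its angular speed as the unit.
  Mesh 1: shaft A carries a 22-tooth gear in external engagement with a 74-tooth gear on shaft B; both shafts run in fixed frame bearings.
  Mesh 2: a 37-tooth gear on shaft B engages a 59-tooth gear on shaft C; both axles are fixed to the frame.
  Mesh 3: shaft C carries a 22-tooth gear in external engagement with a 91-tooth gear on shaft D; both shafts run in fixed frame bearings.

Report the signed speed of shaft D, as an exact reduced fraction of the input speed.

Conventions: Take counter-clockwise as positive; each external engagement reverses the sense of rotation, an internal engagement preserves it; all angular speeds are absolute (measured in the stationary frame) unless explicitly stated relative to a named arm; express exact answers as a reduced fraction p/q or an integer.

3-mesh fixed-axis compound train (all bearings frame-fixed)
mesh 1 [22T→74T]: |ω|/ω_in = 1×22/74 = 11/37, sense flips to −
mesh 2 [37T→59T]: |ω|/ω_in = (11/37)×37/59 = 11/59, sense flips to +
mesh 3 [22T→91T]: |ω|/ω_in = (11/59)×22/91 = 242/5369, sense flips to −
signed output speed (× input speed) = -242/5369

-242/5369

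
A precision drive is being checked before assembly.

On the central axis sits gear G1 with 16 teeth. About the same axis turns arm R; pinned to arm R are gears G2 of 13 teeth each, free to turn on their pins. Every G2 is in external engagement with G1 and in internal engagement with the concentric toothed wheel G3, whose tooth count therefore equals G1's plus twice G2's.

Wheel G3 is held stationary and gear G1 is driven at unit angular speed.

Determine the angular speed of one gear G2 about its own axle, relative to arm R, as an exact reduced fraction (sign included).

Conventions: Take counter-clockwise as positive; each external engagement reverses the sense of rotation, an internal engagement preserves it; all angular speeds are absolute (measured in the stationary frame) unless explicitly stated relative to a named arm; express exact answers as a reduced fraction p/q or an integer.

-336/377

recognized (axles ride arm R): planetary set, 16/13/42 teeth
ring teeth: 16 + 2·13 = 42
16(ω_sun−ω_arm) = −42(ω_ring−ω_arm),  ω_ring = 0, ω_sun = 1
16(1−ω_arm) = −42(0−ω_arm)  ⇒  58·ω_arm = 16  ⇒  ω_arm = 8/29
sun–planet mesh: 16·(1−8/29) = −13·(ω_p−ω_arm)  ⇒  ω_p−ω_arm = -336/377
exact speed ratio = -336/377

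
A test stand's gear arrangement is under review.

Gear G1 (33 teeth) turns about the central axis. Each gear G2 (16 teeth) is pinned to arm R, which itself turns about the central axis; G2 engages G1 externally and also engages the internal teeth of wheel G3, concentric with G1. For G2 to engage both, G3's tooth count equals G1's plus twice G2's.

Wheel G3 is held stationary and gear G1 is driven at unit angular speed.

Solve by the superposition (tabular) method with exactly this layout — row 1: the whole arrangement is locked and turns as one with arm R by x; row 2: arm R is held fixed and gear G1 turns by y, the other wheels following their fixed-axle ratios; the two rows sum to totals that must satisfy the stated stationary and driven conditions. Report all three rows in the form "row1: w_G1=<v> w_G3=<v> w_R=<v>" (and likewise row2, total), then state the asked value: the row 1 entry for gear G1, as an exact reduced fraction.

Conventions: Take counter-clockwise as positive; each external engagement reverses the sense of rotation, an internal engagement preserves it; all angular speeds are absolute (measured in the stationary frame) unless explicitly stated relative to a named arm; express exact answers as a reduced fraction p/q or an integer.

row1: w_G1=33/98 w_G3=33/98 w_R=33/98
row2: w_G1=65/98 w_G3=-33/98 w_R=0
total: w_G1=1 w_G3=0 w_R=33/98
asked value: 33/98

recognized (axles ride arm R): planetary set, 33/16/65 teeth
row 1 — lock + rotate with arm: ω_sun = ω_ring = ω_arm = x
superposition row 2 [arm held]: sun y, ring −(33/65)·y, arm 0
boundary: total ω_ring = x − (33/65)·y = 0 and total ω_sun = x + y = 1  ⇒  y = 65/98, x = 33/98
row 2 ring = −(33/65)·65/98 = -33/98
totals (row 1 + row 2): sun 33/98 + 65/98 = 1, ring 33/98 + (-33/98) = 0, arm 33/98 + 0 = 33/98
asked cell (row1, sun) = 33/98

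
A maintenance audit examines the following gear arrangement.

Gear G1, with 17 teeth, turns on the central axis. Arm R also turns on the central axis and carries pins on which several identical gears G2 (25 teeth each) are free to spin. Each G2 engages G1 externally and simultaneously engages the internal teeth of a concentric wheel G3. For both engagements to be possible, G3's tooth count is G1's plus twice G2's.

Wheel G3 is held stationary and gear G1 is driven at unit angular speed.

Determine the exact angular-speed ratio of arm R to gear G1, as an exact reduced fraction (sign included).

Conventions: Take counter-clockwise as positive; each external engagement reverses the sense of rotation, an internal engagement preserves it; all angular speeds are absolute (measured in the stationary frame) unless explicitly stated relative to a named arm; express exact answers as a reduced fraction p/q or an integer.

17/84

planetary set (17T centre, 25T on arm, 67T internal) — Willis relation
ring teeth: 17 + 2·25 = 67
17(ω_sun−ω_arm) = −67(ω_ring−ω_arm),  ω_ring = 0, ω_sun = 1
17(1−ω_arm) = −67(0−ω_arm)  ⇒  84·ω_arm = 17  ⇒  ω_arm = 17/84
ω_out/ω_in = 17/84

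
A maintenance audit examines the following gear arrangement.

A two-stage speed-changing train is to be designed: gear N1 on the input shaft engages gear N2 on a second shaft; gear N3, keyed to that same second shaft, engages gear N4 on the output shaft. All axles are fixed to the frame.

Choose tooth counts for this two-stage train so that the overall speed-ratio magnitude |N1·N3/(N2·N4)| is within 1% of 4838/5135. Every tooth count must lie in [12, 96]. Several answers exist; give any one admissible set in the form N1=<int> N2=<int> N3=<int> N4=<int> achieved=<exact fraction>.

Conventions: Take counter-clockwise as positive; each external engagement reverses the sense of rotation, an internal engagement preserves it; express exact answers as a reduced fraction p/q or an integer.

design class (target 4838/5135): fixed-axis compound train
target = 4838/5135 in lowest terms: an exact hit needs N1·N3 = k·4838 and N2·N4 = k·5135 for one integer k, every count in [12, 96]; additionally prefer no 1:1 stage (N1 ≠ N2, N3 ≠ N4)
k = 1: N1·N3 = 4838 = 59·82, N2·N4 = 5135 = 65·79
achieved = 59·82/(65·79) = 4838/5135; |achieved − target| = 0 ≤ 2419/256750 ✓

N1=59 N2=65 N3=82 N4=79 achieved=4838/5135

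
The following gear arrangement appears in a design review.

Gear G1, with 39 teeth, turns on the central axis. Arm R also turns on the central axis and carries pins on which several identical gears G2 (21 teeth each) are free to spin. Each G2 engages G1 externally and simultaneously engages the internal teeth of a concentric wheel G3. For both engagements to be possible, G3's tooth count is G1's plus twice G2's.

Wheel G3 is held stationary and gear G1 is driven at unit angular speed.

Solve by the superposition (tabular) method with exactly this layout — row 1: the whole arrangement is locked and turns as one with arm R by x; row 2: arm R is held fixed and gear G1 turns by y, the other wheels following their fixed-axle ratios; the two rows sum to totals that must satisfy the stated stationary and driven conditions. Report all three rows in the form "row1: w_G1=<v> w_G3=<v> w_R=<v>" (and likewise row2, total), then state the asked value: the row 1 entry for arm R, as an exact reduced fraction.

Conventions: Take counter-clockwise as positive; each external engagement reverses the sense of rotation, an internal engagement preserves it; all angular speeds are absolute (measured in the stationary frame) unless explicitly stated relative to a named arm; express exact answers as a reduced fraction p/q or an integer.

row1: w_G1=13/40 w_G3=13/40 w_R=13/40
row2: w_G1=27/40 w_G3=-13/40 w_R=0
total: w_G1=1 w_G3=0 w_R=13/40
asked value: 13/40

topology: planetary set — G1 39T / G2 21T / G3 81T, arm = carrier (Willis)
row 1: whole set turns with the arm by x
row 2: sun turns y, ring = −(39/81)·y, arm 0
boundary: total ω_ring = x − (39/81)·y = 0 and total ω_sun = x + y = 1  ⇒  y = 27/40, x = 13/40
row 2 ring = −(39/81)·27/40 = -13/40
totals (row 1 + row 2): sun 13/40 + 27/40 = 1, ring 13/40 + (-13/40) = 0, arm 13/40 + 0 = 13/40
asked cell (row1, arm) = 13/40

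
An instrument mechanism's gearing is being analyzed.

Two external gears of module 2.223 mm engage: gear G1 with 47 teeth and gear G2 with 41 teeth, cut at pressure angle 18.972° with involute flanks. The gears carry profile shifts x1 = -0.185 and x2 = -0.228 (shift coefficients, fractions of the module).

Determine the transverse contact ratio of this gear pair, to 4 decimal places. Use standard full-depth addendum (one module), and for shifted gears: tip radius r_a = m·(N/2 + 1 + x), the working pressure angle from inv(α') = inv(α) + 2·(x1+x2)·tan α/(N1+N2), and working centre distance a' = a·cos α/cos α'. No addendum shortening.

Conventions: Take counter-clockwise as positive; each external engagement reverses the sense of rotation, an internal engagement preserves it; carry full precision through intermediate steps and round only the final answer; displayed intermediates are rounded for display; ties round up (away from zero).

1.9205

topology: single-mesh involute geometry — m = 2.223, 47T/41T pair
base radii: r_b1 = 49.402669, r_b2 = 43.095945
tip radii: r_a1 = 54.052245, r_a2 = 47.287656
inv(α') = inv(18.972°) + 2·(-0.185-0.228)·tan α/(47+41) = 0.00943035  ⇒  α' = 17.24489°
a' = a·cos α / cos α' = 97.8120·cos 18.972°/cos 17.24489° = 96.852480
action lengths: √(r_a1²−r_b1²) = 21.932202, √(r_a2²−r_b2²) = 19.464376
base pitch p_b = π·m·cos α = 6.604386
CR = (21.932202 + 19.464376 − 96.852480·sin 17.24489°)/6.604386 = 1.920549
contact ratio ≈ 1.9205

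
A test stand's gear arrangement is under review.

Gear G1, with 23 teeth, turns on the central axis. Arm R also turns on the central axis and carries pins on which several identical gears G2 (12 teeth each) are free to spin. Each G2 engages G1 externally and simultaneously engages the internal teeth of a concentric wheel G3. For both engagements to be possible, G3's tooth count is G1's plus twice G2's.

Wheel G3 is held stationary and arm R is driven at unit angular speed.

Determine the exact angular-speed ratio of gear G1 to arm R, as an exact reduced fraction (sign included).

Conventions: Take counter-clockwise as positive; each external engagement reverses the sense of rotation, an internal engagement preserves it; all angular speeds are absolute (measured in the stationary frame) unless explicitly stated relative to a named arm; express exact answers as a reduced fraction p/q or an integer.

class = planetary set [G3 = 23+2·12 = 47; Willis about the carrier]
ring teeth: 23 + 2·12 = 47
23(ω_sun−ω_arm) = −47(ω_ring−ω_arm),  ω_ring = 0, ω_arm = 1
ω_sun = 1 − (47/23)(0−1) = 70/23
ω_out/ω_in = 70/23

70/23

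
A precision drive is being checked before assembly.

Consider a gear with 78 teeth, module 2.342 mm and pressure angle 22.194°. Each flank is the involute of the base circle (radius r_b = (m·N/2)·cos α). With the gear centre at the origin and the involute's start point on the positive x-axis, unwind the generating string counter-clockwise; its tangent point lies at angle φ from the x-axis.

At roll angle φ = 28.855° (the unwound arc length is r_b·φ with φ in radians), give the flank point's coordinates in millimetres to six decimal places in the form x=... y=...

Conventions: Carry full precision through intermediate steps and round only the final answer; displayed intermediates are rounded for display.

class = single-mesh tooth geometry [base-circle involute, m = 2.342, 78T]
pitch radius r_p = m·N/2 = 2.342·78/2 = 91.338000
base radius r_b = r_p·cos α = 91.338000·cos 22.194° = 84.570781
roll angle φ = 28.855° = 0.50361476 rad
x = r_b·(cos φ + φ·sin φ) = 94.625030
y = r_b·(sin φ − φ·cos φ) = 3.510260

x=94.625030 y=3.510260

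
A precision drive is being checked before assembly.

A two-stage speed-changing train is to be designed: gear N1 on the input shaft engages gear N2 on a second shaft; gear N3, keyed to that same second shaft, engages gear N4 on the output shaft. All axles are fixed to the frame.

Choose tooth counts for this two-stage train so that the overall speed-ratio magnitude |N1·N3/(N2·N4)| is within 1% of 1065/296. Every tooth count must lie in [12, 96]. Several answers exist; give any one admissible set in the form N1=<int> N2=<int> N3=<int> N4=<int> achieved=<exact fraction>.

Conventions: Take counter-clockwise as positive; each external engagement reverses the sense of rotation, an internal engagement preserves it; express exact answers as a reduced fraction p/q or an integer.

design class (target 1065/296): fixed-axis compound train
target = 1065/296 in lowest terms: an exact hit needs N1·N3 = k·1065 and N2·N4 = k·296 for one integer k, every count in [12, 96]; additionally prefer no 1:1 stage (N1 ≠ N2, N3 ≠ N4)
k = 1: no 1:1-free in-range split of k·1065 and k·296 into factor pairs; take k = 2
k = 2: N1·N3 = 2130 = 30·71, N2·N4 = 592 = 16·37
achieved = 30·71/(16·37) = 1065/296; |achieved − target| = 0 ≤ 213/5920 ✓

N1=30 N2=16 N3=71 N4=37 achieved=1065/296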